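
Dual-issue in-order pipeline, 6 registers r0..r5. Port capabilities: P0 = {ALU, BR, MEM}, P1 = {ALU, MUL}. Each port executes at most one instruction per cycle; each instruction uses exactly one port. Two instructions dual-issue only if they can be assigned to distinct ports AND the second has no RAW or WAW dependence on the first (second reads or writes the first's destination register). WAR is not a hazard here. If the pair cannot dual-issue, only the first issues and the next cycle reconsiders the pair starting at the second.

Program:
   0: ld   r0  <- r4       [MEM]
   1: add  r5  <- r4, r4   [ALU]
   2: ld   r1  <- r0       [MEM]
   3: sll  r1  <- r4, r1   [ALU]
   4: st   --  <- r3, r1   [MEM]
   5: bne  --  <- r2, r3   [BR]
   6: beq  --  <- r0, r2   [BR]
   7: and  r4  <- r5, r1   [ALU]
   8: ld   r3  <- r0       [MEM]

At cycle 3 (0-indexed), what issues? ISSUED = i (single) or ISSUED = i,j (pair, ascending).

ISSUED = 4

c0: i0&i1 ld add  2-wide
c1: i2 ld  RAW+WAW r1
c2: i3 sll  RAW r1
c3: i4 st  no-port MEM/BR
c4: i5 bne  no-port BR/BR
c5: i6&i7 beq and  2-wide
c6: i8 ld  tail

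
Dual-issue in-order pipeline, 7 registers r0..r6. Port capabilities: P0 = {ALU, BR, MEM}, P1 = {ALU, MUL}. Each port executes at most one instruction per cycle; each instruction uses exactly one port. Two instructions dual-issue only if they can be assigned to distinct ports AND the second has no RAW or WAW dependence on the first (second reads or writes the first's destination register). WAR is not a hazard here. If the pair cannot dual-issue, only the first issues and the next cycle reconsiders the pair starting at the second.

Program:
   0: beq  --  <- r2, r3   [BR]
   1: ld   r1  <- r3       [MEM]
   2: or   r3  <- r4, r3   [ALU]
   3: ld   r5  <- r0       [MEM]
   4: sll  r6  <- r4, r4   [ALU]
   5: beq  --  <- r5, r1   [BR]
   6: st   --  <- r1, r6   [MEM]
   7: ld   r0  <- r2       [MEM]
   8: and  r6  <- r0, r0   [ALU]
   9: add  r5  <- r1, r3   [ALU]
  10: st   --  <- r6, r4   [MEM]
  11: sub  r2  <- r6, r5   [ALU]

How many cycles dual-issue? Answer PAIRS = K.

  cy0 -> i0 (beq) no-port BR/MEM
  cy1 -> i1&i2 (ld+or) 2-wide
  cy2 -> i3&i4 (ld+sll) 2-wide
  cy3 -> i5 (beq) no-port BR/MEM
  cy4 -> i6 (st) no-port MEM/MEM
  cy5 -> i7 (ld) RAW r0
  cy6 -> i8&i9 (and+add) 2-wide
  cy7 -> i10&i11 (st+sub) 2-wide

PAIRS = 4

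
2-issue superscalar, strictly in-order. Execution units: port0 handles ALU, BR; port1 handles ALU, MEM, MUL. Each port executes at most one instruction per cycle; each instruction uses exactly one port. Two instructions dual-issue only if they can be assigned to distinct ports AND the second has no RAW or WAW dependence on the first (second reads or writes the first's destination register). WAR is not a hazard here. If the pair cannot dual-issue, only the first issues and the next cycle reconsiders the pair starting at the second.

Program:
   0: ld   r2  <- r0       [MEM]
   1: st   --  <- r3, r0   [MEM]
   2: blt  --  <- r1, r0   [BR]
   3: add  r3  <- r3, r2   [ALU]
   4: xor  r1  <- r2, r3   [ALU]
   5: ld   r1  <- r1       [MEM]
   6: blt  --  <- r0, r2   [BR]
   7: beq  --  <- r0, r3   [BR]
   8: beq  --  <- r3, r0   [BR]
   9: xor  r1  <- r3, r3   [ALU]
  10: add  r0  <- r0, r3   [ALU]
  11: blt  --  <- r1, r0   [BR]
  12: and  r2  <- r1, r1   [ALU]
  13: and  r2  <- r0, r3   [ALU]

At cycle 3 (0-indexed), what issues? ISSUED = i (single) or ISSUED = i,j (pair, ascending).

t=0 i0:ld.MEM ; no-port MEM/MEM
t=1 i1&i2:st.MEM/blt.BR ; 2-wide
t=2 i3:add.ALU ; RAW r3
t=3 i4:xor.ALU ; RAW+WAW r1
t=4 i5&i6:ld.MEM/blt.BR ; 2-wide
t=5 i7:beq.BR ; no-port BR/BR
t=6 i8&i9:beq.BR/xor.ALU ; 2-wide
t=7 i10:add.ALU ; RAW r0
t=8 i11&i12:blt.BR/and.ALU ; 2-wide
t=9 i13:and.ALU ; tail

ISSUED = 4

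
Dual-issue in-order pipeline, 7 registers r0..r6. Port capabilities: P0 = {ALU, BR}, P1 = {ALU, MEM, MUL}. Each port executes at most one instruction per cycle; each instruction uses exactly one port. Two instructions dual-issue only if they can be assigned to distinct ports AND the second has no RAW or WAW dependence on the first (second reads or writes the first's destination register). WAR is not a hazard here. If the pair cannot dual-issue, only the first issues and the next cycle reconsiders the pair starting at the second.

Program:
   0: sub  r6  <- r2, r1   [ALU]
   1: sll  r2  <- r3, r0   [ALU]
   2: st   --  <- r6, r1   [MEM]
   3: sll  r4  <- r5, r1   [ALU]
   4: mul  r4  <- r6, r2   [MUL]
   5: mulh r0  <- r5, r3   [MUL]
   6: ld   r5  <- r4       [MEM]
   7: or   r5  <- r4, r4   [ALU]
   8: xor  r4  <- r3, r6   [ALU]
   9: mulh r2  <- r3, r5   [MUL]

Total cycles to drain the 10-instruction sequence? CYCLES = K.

CYCLES = 7

c0: i0&i1 sub;sll  dual
c1: i2&i3 st;sll  dual
c2: i4 mul  no-port MUL/MUL
c3: i5 mulh  no-port MUL/MEM
c4: i6 ld  WAW r5
c5: i7&i8 or;xor  dual
c6: i9 mulh  tail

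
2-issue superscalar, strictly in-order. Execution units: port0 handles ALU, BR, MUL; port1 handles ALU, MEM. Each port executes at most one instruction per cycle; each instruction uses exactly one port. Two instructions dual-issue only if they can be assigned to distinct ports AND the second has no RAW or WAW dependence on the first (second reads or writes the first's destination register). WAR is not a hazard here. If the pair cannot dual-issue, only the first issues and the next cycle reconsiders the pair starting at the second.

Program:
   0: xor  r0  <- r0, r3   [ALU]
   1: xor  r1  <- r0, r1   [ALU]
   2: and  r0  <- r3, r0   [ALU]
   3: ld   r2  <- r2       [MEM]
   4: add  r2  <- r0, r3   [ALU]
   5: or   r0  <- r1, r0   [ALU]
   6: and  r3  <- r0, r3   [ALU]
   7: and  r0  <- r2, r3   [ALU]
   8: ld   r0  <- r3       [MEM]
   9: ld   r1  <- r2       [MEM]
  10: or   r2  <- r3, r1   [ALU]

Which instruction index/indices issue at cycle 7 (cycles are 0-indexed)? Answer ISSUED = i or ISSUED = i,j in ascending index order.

#0 head=0: xor i0 RAW r0
#1 head=1: xor;and i1,i2 2-wide
#2 head=3: ld i3 WAW r2
#3 head=4: add;or i4,i5 2-wide
#4 head=6: and i6 RAW r3
#5 head=7: and i7 WAW r0
#6 head=8: ld i8 no-port MEM/MEM
#7 head=9: ld i9 RAW r1
#8 head=10: or i10 tail

ISSUED = 9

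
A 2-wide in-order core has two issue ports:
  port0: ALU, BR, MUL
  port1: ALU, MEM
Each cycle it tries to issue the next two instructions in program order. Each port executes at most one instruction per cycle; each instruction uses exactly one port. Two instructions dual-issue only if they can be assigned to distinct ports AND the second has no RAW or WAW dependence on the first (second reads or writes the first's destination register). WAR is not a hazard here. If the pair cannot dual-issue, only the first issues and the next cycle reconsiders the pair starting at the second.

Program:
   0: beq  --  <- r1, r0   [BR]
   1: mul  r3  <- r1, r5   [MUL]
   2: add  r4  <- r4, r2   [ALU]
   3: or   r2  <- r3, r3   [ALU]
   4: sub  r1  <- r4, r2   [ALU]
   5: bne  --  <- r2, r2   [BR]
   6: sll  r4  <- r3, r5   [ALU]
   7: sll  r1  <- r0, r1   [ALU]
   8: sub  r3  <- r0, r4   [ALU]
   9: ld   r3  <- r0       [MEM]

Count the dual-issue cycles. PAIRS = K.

t=0 i0:beq.BR ; no-port BR/MUL
t=1 i1&i2:mul.MUL/add.ALU ; 2-wide
t=2 i3:or.ALU ; RAW r2
t=3 i4&i5:sub.ALU/bne.BR ; 2-wide
t=4 i6&i7:sll.ALU/sll.ALU ; 2-wide
t=5 i8:sub.ALU ; WAW r3
t=6 i9:ld.MEM ; tail

PAIRS = 3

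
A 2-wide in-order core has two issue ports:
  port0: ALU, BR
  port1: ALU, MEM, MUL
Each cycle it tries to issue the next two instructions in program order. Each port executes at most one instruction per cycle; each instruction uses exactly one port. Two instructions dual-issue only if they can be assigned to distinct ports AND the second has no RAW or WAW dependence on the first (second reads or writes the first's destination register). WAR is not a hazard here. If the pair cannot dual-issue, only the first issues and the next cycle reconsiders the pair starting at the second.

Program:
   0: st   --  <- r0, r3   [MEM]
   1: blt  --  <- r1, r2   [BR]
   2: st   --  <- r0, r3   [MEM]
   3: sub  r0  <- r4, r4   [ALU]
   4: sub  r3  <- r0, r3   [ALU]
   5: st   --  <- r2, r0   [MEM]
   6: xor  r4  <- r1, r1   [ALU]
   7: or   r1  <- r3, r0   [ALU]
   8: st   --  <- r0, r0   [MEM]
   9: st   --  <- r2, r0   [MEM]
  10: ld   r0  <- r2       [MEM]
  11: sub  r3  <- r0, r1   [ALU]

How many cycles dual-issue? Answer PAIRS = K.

PAIRS = 4

c0: i0/i1 st.MEM blt.BR  2-wide
c1: i2/i3 st.MEM sub.ALU  2-wide
c2: i4/i5 sub.ALU st.MEM  2-wide
c3: i6/i7 xor.ALU or.ALU  2-wide
c4: i8 st.MEM  no-port MEM/MEM
c5: i9 st.MEM  no-port MEM/MEM
c6: i10 ld.MEM  RAW r0
c7: i11 sub.ALU  tail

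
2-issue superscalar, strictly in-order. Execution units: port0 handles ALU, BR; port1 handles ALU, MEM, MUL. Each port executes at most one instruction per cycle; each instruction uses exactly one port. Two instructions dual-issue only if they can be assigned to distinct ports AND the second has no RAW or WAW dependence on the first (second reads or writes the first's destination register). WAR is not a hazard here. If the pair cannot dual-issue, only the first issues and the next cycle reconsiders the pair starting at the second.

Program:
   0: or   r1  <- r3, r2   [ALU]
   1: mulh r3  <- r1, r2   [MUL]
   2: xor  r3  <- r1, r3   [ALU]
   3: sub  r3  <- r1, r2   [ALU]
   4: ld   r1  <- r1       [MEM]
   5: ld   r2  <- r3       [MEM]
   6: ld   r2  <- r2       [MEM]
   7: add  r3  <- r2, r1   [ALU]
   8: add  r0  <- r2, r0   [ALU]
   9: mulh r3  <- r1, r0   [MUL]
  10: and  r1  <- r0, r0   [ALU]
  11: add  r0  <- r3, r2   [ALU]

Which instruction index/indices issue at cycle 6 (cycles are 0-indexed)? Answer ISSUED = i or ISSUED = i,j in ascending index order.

[0] i0  or.ALU  -- RAW r1
[1] i1  mulh.MUL  -- RAW+WAW r3
[2] i2  xor.ALU  -- WAW r3
[3] i3,i4  sub.ALU/ld.MEM  -- 2-wide
[4] i5  ld.MEM  -- no-port MEM/MEM
[5] i6  ld.MEM  -- RAW r2
[6] i7,i8  add.ALU/add.ALU  -- 2-wide
[7] i9,i10  mulh.MUL/and.ALU  -- 2-wide
[8] i11  add.ALU  -- tail

ISSUED = 7,8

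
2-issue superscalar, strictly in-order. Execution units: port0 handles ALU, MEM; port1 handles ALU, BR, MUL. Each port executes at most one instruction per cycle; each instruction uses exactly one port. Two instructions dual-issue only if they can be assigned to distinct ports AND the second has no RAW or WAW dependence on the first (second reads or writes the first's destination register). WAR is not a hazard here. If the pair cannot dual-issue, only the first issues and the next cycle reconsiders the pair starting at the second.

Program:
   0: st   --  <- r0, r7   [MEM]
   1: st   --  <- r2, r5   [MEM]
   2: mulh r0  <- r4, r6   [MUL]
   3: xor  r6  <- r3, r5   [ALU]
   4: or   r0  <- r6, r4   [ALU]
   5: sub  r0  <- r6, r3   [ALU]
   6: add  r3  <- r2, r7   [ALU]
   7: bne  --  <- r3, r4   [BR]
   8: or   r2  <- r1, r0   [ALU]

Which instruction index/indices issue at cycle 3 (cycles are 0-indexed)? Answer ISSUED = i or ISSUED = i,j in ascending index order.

ISSUED = 4

c0: i0 st  no-port MEM/MEM
c1: i1/i2 st;mulh  2-wide
c2: i3 xor  RAW r6
c3: i4 or  WAW r0
c4: i5/i6 sub;add  2-wide
c5: i7/i8 bne;or  2-wide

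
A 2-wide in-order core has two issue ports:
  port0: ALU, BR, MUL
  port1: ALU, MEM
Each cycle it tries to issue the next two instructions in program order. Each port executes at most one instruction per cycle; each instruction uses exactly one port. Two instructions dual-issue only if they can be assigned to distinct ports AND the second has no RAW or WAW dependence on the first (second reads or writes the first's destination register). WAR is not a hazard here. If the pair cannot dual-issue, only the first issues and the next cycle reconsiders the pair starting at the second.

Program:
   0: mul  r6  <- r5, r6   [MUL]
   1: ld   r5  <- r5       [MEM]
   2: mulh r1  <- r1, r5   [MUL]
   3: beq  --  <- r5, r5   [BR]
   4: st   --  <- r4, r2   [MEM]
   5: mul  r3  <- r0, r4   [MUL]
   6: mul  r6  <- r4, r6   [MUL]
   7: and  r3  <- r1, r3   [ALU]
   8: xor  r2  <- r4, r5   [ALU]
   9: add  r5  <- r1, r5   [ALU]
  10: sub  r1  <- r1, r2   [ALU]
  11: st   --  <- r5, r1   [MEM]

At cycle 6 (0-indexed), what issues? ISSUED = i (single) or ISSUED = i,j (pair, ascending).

ISSUED = 10

[0] i0+i1  mul/ld  -- 2-wide
[1] i2  mulh  -- no-port MUL/BR
[2] i3+i4  beq/st  -- 2-wide
[3] i5  mul  -- no-port MUL/MUL
[4] i6+i7  mul/and  -- 2-wide
[5] i8+i9  xor/add  -- 2-wide
[6] i10  sub  -- RAW r1
[7] i11  st  -- tail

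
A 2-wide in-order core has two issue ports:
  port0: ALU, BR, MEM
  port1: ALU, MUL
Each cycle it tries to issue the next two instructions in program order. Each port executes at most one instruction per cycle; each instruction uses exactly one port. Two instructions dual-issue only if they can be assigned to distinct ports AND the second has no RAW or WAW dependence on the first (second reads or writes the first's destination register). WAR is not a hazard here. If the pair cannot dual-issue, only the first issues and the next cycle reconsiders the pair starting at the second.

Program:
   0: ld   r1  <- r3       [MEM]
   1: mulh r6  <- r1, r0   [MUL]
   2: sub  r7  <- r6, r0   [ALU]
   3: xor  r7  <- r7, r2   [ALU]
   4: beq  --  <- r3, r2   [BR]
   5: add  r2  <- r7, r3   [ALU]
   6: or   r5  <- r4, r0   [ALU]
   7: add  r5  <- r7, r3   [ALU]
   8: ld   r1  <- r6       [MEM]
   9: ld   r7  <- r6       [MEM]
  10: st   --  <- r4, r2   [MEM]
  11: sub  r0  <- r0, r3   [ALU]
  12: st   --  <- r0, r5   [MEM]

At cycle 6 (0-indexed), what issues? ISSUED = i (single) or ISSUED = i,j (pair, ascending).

ISSUED = 9

0. ld @i0  | RAW r1
1. mulh @i1  | RAW r6
2. sub @i2  | RAW+WAW r7
3. xor;beq @i3+i4  | 2-wide
4. add;or @i5+i6  | 2-wide
5. add;ld @i7+i8  | 2-wide
6. ld @i9  | no-port MEM/MEM
7. st;sub @i10+i11  | 2-wide
8. st @i12  | tail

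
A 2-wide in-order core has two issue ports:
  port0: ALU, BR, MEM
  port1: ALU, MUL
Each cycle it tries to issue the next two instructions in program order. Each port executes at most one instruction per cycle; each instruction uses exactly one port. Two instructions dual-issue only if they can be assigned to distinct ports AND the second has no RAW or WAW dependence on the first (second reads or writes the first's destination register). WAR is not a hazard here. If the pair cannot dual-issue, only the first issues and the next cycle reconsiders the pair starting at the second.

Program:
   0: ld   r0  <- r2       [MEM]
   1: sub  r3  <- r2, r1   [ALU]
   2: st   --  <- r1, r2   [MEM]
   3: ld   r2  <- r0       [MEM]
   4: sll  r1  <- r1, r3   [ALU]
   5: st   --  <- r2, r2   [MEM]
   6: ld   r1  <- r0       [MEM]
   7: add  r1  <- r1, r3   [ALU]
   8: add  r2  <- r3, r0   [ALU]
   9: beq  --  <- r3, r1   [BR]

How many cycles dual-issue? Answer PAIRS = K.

PAIRS = 3

[0] i0&i1  ld/sub  -- 2-wide
[1] i2  st  -- no-port MEM/MEM
[2] i3&i4  ld/sll  -- 2-wide
[3] i5  st  -- no-port MEM/MEM
[4] i6  ld  -- RAW+WAW r1
[5] i7&i8  add/add  -- 2-wide
[6] i9  beq  -- tail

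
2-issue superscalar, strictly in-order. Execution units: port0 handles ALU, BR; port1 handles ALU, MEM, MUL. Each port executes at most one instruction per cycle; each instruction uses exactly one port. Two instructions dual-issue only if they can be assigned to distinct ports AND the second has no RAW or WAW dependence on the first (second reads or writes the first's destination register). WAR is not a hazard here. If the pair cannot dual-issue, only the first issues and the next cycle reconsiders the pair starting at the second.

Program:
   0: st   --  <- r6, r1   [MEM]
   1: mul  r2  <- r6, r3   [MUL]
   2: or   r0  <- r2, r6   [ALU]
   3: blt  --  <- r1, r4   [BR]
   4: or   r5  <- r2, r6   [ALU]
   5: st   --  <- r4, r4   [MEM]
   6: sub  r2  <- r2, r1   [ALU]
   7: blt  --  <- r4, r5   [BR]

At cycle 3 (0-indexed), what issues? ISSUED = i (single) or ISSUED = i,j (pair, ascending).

ISSUED = 4,5

  cy0 -> i0 (st) no-port MEM/MUL
  cy1 -> i1 (mul) RAW r2
  cy2 -> i2+i3 (or+blt) 2-wide
  cy3 -> i4+i5 (or+st) 2-wide
  cy4 -> i6+i7 (sub+blt) 2-wide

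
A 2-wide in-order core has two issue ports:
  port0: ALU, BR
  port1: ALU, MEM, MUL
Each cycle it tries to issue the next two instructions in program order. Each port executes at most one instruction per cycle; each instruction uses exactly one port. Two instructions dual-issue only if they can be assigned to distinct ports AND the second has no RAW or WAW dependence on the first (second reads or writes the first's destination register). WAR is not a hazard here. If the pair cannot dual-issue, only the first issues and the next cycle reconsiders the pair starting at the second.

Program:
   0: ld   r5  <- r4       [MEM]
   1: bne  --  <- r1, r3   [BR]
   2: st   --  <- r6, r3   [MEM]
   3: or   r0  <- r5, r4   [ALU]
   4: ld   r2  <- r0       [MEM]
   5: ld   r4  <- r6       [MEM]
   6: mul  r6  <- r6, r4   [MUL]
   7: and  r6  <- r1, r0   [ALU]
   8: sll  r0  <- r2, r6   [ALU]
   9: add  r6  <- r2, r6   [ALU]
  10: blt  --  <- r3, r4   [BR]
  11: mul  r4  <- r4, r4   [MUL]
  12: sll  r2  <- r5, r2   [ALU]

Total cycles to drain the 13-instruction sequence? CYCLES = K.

CYCLES = 9

#0 head=0: ld/bne i0,i1 pair
#1 head=2: st/or i2,i3 pair
#2 head=4: ld i4 no-port MEM/MEM
#3 head=5: ld i5 no-port MEM/MUL
#4 head=6: mul i6 WAW r6
#5 head=7: and i7 RAW r6
#6 head=8: sll/add i8,i9 pair
#7 head=10: blt/mul i10,i11 pair
#8 head=12: sll i12 tail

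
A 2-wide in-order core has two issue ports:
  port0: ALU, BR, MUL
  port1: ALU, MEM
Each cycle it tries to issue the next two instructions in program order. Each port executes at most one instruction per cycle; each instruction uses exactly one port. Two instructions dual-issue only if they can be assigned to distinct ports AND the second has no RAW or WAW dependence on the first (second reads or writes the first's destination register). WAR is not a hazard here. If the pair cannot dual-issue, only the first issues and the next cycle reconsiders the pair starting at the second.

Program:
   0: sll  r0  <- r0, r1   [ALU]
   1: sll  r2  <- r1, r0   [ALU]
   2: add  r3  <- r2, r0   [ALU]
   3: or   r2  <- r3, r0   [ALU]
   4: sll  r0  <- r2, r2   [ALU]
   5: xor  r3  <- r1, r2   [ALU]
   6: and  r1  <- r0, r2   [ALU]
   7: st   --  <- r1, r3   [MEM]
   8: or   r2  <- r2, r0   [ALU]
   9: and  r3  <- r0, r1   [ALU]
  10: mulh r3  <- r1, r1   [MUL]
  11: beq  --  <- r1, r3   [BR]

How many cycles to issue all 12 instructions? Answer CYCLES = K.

  cy0 -> i0 (sll.ALU) RAW r0
  cy1 -> i1 (sll.ALU) RAW r2
  cy2 -> i2 (add.ALU) RAW r3
  cy3 -> i3 (or.ALU) RAW r2
  cy4 -> i4,i5 (sll.ALU xor.ALU) pair
  cy5 -> i6 (and.ALU) RAW r1
  cy6 -> i7,i8 (st.MEM or.ALU) pair
  cy7 -> i9 (and.ALU) WAW r3
  cy8 -> i10 (mulh.MUL) no-port MUL/BR
  cy9 -> i11 (beq.BR) tail

CYCLES = 10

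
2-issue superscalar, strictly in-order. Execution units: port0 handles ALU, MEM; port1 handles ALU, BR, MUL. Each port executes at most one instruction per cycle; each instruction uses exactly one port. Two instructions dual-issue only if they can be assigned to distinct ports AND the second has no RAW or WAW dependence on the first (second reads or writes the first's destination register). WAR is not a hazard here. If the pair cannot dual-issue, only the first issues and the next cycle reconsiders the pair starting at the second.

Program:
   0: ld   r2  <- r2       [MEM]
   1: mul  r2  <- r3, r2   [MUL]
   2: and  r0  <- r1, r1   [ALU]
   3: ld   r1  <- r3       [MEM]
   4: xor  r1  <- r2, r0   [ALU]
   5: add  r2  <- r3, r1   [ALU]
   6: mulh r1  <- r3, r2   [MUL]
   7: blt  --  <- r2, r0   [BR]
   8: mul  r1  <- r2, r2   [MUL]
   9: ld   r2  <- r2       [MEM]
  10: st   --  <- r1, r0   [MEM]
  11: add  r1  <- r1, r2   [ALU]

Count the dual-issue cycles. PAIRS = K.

PAIRS = 3

  cy0 -> i0 (ld.MEM) RAW+WAW r2
  cy1 -> i1+i2 (mul.MUL;and.ALU) 2-wide
  cy2 -> i3 (ld.MEM) WAW r1
  cy3 -> i4 (xor.ALU) RAW r1
  cy4 -> i5 (add.ALU) RAW r2
  cy5 -> i6 (mulh.MUL) no-port MUL/BR
  cy6 -> i7 (blt.BR) no-port BR/MUL
  cy7 -> i8+i9 (mul.MUL;ld.MEM) 2-wide
  cy8 -> i10+i11 (st.MEM;add.ALU) 2-wide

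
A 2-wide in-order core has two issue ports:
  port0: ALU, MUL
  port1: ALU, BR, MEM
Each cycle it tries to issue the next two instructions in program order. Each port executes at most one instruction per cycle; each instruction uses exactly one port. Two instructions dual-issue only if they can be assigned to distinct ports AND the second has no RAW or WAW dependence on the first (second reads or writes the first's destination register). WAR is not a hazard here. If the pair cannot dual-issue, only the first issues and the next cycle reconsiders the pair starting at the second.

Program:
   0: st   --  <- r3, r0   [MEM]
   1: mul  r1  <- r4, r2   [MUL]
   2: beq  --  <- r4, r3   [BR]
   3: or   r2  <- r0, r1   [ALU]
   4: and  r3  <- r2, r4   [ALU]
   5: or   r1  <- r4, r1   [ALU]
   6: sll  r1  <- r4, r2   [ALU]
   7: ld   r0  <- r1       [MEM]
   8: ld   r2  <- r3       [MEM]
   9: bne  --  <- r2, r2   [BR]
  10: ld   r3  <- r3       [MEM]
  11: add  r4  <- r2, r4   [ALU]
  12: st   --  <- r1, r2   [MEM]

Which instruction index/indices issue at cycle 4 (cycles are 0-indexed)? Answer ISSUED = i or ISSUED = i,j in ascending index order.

ISSUED = 7

t=0 i0/i1:st+mul ; 2-wide
t=1 i2/i3:beq+or ; 2-wide
t=2 i4/i5:and+or ; 2-wide
t=3 i6:sll ; RAW r1
t=4 i7:ld ; no-port MEM/MEM
t=5 i8:ld ; no-port MEM/BR
t=6 i9:bne ; no-port BR/MEM
t=7 i10/i11:ld+add ; 2-wide
t=8 i12:st ; tail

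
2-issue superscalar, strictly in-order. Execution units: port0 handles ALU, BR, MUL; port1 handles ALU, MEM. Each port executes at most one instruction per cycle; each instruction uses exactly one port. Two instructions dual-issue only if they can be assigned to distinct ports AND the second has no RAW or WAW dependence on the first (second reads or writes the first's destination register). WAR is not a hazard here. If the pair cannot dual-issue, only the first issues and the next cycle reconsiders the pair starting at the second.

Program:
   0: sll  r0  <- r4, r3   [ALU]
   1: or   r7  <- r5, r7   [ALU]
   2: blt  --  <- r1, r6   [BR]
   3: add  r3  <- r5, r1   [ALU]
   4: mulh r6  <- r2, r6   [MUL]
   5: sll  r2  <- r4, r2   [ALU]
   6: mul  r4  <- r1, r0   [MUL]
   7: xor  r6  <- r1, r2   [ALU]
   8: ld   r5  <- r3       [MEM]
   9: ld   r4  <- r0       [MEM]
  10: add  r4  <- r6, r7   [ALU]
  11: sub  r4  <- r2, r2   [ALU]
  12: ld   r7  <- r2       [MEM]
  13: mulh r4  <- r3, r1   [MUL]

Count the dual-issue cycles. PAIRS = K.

t=0 i0,i1:sll.ALU/or.ALU ; 2-wide
t=1 i2,i3:blt.BR/add.ALU ; 2-wide
t=2 i4,i5:mulh.MUL/sll.ALU ; 2-wide
t=3 i6,i7:mul.MUL/xor.ALU ; 2-wide
t=4 i8:ld.MEM ; no-port MEM/MEM
t=5 i9:ld.MEM ; WAW r4
t=6 i10:add.ALU ; WAW r4
t=7 i11,i12:sub.ALU/ld.MEM ; 2-wide
t=8 i13:mulh.MUL ; tail

PAIRS = 5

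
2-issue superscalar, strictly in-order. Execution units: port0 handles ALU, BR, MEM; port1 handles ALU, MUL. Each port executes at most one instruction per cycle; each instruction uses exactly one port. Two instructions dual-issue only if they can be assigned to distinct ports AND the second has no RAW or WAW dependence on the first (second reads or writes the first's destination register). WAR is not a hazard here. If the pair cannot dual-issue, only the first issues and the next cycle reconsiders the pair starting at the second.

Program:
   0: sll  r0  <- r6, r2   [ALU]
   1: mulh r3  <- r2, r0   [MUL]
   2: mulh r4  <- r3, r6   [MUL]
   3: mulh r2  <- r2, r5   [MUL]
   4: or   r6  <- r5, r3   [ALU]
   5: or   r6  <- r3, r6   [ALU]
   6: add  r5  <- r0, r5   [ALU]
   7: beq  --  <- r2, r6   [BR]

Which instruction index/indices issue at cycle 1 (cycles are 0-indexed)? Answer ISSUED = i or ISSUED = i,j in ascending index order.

t=0 i0:sll ; RAW r0
t=1 i1:mulh ; no-port MUL/MUL
t=2 i2:mulh ; no-port MUL/MUL
t=3 i3/i4:mulh+or ; dual
t=4 i5/i6:or+add ; dual
t=5 i7:beq ; tail

ISSUED = 1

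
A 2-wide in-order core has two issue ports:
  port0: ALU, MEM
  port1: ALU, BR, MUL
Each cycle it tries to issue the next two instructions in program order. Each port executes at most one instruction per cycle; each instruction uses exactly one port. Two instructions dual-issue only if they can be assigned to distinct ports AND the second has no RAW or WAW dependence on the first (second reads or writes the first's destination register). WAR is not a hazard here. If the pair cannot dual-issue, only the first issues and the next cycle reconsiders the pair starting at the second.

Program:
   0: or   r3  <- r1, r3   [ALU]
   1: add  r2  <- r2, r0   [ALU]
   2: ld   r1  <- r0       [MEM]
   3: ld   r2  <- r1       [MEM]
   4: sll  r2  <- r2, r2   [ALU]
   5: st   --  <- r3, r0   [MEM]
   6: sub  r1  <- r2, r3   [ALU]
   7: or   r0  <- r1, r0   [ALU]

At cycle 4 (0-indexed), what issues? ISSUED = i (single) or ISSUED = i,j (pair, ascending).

ISSUED = 6

0. or/add @i0+i1  | 2-wide
1. ld @i2  | no-port MEM/MEM
2. ld @i3  | RAW+WAW r2
3. sll/st @i4+i5  | 2-wide
4. sub @i6  | RAW r1
5. or @i7  | tail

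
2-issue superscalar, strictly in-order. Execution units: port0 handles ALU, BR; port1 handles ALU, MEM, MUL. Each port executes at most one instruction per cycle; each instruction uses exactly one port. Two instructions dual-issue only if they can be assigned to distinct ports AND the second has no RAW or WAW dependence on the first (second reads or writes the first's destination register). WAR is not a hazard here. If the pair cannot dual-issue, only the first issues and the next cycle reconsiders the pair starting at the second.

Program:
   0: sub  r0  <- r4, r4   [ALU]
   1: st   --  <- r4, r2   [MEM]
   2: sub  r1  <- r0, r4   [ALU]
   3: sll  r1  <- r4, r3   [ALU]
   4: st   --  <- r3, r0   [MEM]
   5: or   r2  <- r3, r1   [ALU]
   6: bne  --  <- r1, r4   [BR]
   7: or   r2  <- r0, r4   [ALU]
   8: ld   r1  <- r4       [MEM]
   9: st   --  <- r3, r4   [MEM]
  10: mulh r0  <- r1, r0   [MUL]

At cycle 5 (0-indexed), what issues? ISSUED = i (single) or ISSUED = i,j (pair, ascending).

ISSUED = 9

[0] i0,i1  sub.ALU st.MEM  -- pair
[1] i2  sub.ALU  -- WAW r1
[2] i3,i4  sll.ALU st.MEM  -- pair
[3] i5,i6  or.ALU bne.BR  -- pair
[4] i7,i8  or.ALU ld.MEM  -- pair
[5] i9  st.MEM  -- no-port MEM/MUL
[6] i10  mulh.MUL  -- tail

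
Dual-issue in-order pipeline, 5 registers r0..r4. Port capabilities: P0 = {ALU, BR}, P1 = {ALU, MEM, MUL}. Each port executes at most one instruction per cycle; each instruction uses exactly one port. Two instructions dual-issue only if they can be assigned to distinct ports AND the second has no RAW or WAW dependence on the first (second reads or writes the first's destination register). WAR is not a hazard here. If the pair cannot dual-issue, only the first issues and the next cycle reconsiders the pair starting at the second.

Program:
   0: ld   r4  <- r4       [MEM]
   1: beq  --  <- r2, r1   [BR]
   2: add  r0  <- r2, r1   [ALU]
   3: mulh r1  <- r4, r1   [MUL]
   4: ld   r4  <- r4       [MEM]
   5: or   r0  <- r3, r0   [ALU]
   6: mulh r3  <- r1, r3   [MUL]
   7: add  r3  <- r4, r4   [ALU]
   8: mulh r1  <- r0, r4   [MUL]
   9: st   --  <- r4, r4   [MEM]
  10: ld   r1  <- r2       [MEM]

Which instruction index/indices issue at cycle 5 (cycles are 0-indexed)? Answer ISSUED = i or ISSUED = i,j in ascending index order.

ISSUED = 9

#0 head=0: ld.MEM/beq.BR i0&i1 2-wide
#1 head=2: add.ALU/mulh.MUL i2&i3 2-wide
#2 head=4: ld.MEM/or.ALU i4&i5 2-wide
#3 head=6: mulh.MUL i6 WAW r3
#4 head=7: add.ALU/mulh.MUL i7&i8 2-wide
#5 head=9: st.MEM i9 no-port MEM/MEM
#6 head=10: ld.MEM i10 tail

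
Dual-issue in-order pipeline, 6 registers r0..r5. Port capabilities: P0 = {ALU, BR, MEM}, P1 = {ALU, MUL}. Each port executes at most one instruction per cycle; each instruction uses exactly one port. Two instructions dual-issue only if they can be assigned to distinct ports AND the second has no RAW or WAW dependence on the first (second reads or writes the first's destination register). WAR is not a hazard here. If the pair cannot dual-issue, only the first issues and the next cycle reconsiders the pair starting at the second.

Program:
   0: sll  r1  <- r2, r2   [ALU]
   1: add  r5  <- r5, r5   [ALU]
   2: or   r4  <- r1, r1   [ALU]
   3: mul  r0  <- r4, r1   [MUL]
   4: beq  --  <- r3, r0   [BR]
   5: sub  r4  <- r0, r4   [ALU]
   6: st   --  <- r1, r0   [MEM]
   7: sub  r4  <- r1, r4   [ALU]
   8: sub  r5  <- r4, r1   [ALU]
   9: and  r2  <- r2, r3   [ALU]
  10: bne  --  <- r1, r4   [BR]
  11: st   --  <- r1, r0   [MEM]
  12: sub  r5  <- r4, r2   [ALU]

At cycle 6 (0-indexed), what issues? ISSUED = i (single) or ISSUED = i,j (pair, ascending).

t=0 i0,i1:sll;add ; pair
t=1 i2:or ; RAW r4
t=2 i3:mul ; RAW r0
t=3 i4,i5:beq;sub ; pair
t=4 i6,i7:st;sub ; pair
t=5 i8,i9:sub;and ; pair
t=6 i10:bne ; no-port BR/MEM
t=7 i11,i12:st;sub ; pair

ISSUED = 10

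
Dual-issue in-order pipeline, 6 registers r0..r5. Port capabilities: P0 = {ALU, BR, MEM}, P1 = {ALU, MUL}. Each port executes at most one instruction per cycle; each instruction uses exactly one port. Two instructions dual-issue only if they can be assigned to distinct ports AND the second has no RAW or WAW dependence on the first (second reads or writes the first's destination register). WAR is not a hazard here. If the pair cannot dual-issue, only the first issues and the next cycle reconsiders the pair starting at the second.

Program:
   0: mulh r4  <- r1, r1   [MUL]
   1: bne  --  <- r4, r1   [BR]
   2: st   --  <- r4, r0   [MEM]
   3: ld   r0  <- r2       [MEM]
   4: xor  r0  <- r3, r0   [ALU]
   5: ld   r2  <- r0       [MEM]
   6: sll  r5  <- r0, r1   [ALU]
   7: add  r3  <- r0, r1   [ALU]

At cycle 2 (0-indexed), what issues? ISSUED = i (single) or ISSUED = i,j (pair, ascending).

ISSUED = 2

  cy0 -> i0 (mulh.MUL) RAW r4
  cy1 -> i1 (bne.BR) no-port BR/MEM
  cy2 -> i2 (st.MEM) no-port MEM/MEM
  cy3 -> i3 (ld.MEM) RAW+WAW r0
  cy4 -> i4 (xor.ALU) RAW r0
  cy5 -> i5+i6 (ld.MEM+sll.ALU) pair
  cy6 -> i7 (add.ALU) tail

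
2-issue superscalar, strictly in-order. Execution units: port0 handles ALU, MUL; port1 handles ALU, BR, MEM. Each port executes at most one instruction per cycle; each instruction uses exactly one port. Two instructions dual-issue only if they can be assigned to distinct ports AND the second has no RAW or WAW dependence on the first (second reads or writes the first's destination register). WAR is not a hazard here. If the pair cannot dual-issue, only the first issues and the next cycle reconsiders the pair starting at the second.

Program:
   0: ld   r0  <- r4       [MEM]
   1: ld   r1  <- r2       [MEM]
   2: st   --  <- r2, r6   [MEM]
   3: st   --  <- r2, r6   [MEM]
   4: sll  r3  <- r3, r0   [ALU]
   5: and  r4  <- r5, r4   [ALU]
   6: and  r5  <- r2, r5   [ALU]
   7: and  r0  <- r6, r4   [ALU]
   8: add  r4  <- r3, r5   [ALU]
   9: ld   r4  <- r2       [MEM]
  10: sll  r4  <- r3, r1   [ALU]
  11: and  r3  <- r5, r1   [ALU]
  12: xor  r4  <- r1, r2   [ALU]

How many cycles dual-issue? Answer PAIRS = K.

#0 head=0: ld i0 no-port MEM/MEM
#1 head=1: ld i1 no-port MEM/MEM
#2 head=2: st i2 no-port MEM/MEM
#3 head=3: st/sll i3&i4 dual
#4 head=5: and/and i5&i6 dual
#5 head=7: and/add i7&i8 dual
#6 head=9: ld i9 WAW r4
#7 head=10: sll/and i10&i11 dual
#8 head=12: xor i12 tail

PAIRS = 4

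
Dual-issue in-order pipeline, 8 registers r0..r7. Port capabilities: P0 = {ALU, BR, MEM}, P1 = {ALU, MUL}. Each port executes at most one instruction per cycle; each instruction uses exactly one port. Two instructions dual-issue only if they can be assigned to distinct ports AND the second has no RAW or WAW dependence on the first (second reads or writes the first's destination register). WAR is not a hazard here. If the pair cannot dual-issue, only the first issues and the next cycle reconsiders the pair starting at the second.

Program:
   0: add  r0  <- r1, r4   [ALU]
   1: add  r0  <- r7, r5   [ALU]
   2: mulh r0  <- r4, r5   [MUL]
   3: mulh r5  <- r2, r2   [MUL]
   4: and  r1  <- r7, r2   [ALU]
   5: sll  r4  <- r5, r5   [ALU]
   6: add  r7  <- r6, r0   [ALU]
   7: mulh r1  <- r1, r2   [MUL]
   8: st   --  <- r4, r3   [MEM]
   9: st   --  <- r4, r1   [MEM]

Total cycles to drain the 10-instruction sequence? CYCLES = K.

c0: i0 add  WAW r0
c1: i1 add  WAW r0
c2: i2 mulh  no-port MUL/MUL
c3: i3+i4 mulh and  dual
c4: i5+i6 sll add  dual
c5: i7+i8 mulh st  dual
c6: i9 st  tail

CYCLES = 7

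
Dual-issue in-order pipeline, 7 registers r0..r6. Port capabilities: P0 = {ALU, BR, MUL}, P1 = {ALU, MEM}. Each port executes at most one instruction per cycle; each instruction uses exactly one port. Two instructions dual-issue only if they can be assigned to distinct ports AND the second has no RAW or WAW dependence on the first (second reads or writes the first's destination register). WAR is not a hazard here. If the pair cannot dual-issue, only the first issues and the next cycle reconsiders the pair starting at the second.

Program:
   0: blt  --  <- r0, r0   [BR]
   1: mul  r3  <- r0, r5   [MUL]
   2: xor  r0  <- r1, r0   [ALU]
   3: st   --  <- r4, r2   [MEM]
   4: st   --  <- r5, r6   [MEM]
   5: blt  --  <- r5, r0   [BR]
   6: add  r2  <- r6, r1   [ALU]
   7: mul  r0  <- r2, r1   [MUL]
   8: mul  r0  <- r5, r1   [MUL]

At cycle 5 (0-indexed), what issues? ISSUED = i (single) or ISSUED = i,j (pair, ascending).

ISSUED = 7

c0: i0 blt  no-port BR/MUL
c1: i1,i2 mul+xor  2-wide
c2: i3 st  no-port MEM/MEM
c3: i4,i5 st+blt  2-wide
c4: i6 add  RAW r2
c5: i7 mul  no-port MUL/MUL
c6: i8 mul  tail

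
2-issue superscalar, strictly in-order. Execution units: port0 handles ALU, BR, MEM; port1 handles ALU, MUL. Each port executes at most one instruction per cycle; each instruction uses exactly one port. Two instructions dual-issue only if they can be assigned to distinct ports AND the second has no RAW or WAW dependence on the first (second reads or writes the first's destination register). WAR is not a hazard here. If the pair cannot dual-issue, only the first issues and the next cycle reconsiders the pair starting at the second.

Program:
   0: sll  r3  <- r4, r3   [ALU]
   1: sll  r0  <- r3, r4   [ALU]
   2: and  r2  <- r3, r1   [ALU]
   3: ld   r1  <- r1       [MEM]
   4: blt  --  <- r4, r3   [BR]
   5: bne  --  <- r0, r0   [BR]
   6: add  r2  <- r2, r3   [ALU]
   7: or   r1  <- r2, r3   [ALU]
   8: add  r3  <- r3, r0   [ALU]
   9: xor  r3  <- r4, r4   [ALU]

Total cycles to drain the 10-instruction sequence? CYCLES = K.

CYCLES = 7

#0 head=0: sll i0 RAW r3
#1 head=1: sll/and i1&i2 dual
#2 head=3: ld i3 no-port MEM/BR
#3 head=4: blt i4 no-port BR/BR
#4 head=5: bne/add i5&i6 dual
#5 head=7: or/add i7&i8 dual
#6 head=9: xor i9 tail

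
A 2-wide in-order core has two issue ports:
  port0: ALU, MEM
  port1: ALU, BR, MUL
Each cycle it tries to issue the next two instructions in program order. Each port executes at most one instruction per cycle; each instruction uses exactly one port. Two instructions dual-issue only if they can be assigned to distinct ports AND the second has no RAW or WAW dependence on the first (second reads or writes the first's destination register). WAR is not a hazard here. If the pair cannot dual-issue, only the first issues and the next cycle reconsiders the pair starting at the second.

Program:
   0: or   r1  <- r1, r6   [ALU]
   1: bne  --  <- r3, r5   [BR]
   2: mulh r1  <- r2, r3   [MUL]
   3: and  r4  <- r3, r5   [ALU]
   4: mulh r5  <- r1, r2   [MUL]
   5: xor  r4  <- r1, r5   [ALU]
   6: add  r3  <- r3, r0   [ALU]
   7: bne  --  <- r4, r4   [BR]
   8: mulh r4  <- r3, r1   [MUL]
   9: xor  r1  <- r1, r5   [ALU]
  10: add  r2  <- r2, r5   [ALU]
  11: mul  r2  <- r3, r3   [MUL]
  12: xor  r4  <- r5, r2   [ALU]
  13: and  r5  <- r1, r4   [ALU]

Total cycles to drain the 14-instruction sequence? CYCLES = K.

CYCLES = 10

  cy0 -> i0/i1 (or.ALU bne.BR) 2-wide
  cy1 -> i2/i3 (mulh.MUL and.ALU) 2-wide
  cy2 -> i4 (mulh.MUL) RAW r5
  cy3 -> i5/i6 (xor.ALU add.ALU) 2-wide
  cy4 -> i7 (bne.BR) no-port BR/MUL
  cy5 -> i8/i9 (mulh.MUL xor.ALU) 2-wide
  cy6 -> i10 (add.ALU) WAW r2
  cy7 -> i11 (mul.MUL) RAW r2
  cy8 -> i12 (xor.ALU) RAW r4
  cy9 -> i13 (and.ALU) tail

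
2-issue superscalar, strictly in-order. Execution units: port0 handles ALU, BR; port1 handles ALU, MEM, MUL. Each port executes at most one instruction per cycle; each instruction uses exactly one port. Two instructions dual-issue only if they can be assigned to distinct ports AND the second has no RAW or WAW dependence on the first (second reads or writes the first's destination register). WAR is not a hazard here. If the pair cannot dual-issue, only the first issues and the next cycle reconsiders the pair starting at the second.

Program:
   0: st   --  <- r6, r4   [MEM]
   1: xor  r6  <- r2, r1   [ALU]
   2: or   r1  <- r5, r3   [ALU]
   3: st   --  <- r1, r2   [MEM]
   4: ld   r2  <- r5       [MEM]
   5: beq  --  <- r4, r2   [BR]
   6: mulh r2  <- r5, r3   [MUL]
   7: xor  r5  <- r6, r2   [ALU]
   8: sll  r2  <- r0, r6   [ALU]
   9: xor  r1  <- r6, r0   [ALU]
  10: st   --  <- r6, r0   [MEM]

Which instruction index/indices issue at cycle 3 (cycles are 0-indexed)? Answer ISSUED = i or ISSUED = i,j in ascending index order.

ISSUED = 4

[0] i0+i1  st xor  -- dual
[1] i2  or  -- RAW r1
[2] i3  st  -- no-port MEM/MEM
[3] i4  ld  -- RAW r2
[4] i5+i6  beq mulh  -- dual
[5] i7+i8  xor sll  -- dual
[6] i9+i10  xor st  -- dual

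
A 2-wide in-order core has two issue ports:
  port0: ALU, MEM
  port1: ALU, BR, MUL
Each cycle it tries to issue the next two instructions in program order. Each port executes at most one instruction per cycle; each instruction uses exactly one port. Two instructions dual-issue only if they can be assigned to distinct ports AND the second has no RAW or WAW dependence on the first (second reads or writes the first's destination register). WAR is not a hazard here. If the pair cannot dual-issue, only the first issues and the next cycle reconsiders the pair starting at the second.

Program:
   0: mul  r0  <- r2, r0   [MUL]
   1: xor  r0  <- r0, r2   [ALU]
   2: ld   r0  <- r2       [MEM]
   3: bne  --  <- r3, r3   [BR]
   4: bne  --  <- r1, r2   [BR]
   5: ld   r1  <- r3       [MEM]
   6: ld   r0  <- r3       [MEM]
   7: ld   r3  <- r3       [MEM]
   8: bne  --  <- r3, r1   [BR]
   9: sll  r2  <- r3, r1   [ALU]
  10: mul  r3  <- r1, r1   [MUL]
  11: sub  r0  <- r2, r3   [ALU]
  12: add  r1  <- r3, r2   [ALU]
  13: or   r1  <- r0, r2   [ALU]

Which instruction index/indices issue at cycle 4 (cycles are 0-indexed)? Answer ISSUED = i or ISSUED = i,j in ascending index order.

c0: i0 mul.MUL  RAW+WAW r0
c1: i1 xor.ALU  WAW r0
c2: i2&i3 ld.MEM/bne.BR  2-wide
c3: i4&i5 bne.BR/ld.MEM  2-wide
c4: i6 ld.MEM  no-port MEM/MEM
c5: i7 ld.MEM  RAW r3
c6: i8&i9 bne.BR/sll.ALU  2-wide
c7: i10 mul.MUL  RAW r3
c8: i11&i12 sub.ALU/add.ALU  2-wide
c9: i13 or.ALU  tail

ISSUED = 6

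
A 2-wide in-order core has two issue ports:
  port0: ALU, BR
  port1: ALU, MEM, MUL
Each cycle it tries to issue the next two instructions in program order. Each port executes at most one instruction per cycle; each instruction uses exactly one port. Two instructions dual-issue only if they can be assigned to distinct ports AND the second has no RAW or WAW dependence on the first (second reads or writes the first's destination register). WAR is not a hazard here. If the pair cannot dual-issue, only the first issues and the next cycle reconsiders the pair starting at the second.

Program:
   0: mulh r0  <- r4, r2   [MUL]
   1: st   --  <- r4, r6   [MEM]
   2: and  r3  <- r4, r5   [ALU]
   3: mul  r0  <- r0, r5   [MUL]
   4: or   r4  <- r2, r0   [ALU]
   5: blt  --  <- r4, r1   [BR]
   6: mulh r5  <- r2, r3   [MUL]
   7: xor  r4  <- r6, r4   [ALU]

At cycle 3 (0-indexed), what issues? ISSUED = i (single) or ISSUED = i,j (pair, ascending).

ISSUED = 4

0. mulh @i0  | no-port MUL/MEM
1. st/and @i1&i2  | pair
2. mul @i3  | RAW r0
3. or @i4  | RAW r4
4. blt/mulh @i5&i6  | pair
5. xor @i7  | tail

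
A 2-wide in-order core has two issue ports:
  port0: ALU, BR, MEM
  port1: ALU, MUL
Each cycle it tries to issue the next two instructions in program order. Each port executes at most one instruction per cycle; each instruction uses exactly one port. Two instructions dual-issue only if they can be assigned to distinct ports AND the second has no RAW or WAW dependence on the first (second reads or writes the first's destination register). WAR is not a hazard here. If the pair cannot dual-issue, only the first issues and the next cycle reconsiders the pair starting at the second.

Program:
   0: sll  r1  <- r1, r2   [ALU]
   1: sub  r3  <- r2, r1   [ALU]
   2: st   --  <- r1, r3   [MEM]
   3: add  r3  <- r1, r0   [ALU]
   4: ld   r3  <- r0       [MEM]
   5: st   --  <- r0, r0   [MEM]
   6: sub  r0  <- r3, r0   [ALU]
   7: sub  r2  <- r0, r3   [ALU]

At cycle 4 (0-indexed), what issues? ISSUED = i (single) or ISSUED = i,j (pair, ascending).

t=0 i0:sll.ALU ; RAW r1
t=1 i1:sub.ALU ; RAW r3
t=2 i2+i3:st.MEM;add.ALU ; 2-wide
t=3 i4:ld.MEM ; no-port MEM/MEM
t=4 i5+i6:st.MEM;sub.ALU ; 2-wide
t=5 i7:sub.ALU ; tail

ISSUED = 5,6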